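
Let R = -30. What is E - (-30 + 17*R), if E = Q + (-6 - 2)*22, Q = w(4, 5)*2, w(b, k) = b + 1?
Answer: 374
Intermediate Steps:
w(b, k) = 1 + b
Q = 10 (Q = (1 + 4)*2 = 5*2 = 10)
E = -166 (E = 10 + (-6 - 2)*22 = 10 - 8*22 = 10 - 176 = -166)
E - (-30 + 17*R) = -166 - (-30 + 17*(-30)) = -166 - (-30 - 510) = -166 - 1*(-540) = -166 + 540 = 374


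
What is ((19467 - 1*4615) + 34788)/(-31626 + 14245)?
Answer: -49640/17381 ≈ -2.8560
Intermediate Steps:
((19467 - 1*4615) + 34788)/(-31626 + 14245) = ((19467 - 4615) + 34788)/(-17381) = (14852 + 34788)*(-1/17381) = 49640*(-1/17381) = -49640/17381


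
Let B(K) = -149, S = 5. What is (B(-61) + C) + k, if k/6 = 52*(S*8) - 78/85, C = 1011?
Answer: 1133602/85 ≈ 13337.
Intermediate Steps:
k = 1060332/85 (k = 6*(52*(5*8) - 78/85) = 6*(52*40 - 78*1/85) = 6*(2080 - 78/85) = 6*(176722/85) = 1060332/85 ≈ 12475.)
(B(-61) + C) + k = (-149 + 1011) + 1060332/85 = 862 + 1060332/85 = 1133602/85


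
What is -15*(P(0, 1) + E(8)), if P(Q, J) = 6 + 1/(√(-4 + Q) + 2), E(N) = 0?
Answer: -375/4 + 15*I/4 ≈ -93.75 + 3.75*I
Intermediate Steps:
P(Q, J) = 6 + 1/(2 + √(-4 + Q))
-15*(P(0, 1) + E(8)) = -15*((13 + 6*√(-4 + 0))/(2 + √(-4 + 0)) + 0) = -15*((13 + 6*√(-4))/(2 + √(-4)) + 0) = -15*((13 + 6*(2*I))/(2 + 2*I) + 0) = -15*(((2 - 2*I)/8)*(13 + 12*I) + 0) = -15*((2 - 2*I)*(13 + 12*I)/8 + 0) = -15*(2 - 2*I)*(13 + 12*I)/8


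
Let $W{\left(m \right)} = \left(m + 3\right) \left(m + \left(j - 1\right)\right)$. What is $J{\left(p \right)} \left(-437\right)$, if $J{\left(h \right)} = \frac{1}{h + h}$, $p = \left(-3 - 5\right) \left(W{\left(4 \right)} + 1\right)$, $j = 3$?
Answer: $\frac{437}{688} \approx 0.63517$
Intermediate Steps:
$W{\left(m \right)} = \left(2 + m\right) \left(3 + m\right)$ ($W{\left(m \right)} = \left(m + 3\right) \left(m + \left(3 - 1\right)\right) = \left(3 + m\right) \left(m + 2\right) = \left(3 + m\right) \left(2 + m\right) = \left(2 + m\right) \left(3 + m\right)$)
$p = -344$ ($p = \left(-3 - 5\right) \left(\left(6 + 4^{2} + 5 \cdot 4\right) + 1\right) = \left(-3 - 5\right) \left(\left(6 + 16 + 20\right) + 1\right) = - 8 \left(42 + 1\right) = \left(-8\right) 43 = -344$)
$J{\left(h \right)} = \frac{1}{2 h}$
$J{\left(p \right)} \left(-437\right) = \frac{1}{2 \left(-344\right)} \left(-437\right) = \frac{1}{2} \left(- \frac{1}{344}\right) \left(-437\right) = \left(- \frac{1}{688}\right) \left(-437\right) = \frac{437}{688}$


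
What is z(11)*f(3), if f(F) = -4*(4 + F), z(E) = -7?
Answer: 196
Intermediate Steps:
f(F) = -16 - 4*F
z(11)*f(3) = -7*(-16 - 4*3) = -7*(-16 - 12) = -7*(-28) = 196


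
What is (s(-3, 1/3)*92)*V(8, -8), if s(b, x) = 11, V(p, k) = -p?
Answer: -8096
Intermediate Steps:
(s(-3, 1/3)*92)*V(8, -8) = (11*92)*(-1*8) = 1012*(-8) = -8096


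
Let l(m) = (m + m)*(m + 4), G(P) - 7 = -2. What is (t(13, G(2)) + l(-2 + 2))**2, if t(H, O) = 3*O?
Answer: 225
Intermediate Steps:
G(P) = 5 (G(P) = 7 - 2 = 5)
l(m) = 2*m*(4 + m) (l(m) = (2*m)*(4 + m) = 2*m*(4 + m))
(t(13, G(2)) + l(-2 + 2))**2 = (3*5 + 2*(-2 + 2)*(4 + (-2 + 2)))**2 = (15 + 2*0*(4 + 0))**2 = (15 + 2*0*4)**2 = (15 + 0)**2 = 15**2 = 225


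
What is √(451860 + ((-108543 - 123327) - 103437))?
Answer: √116553 ≈ 341.40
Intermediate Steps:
√(451860 + ((-108543 - 123327) - 103437)) = √(451860 + (-231870 - 103437)) = √(451860 - 335307) = √116553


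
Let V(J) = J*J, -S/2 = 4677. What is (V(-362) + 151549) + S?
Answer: 273239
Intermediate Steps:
S = -9354 (S = -2*4677 = -9354)
V(J) = J**2
(V(-362) + 151549) + S = ((-362)**2 + 151549) - 9354 = (131044 + 151549) - 9354 = 282593 - 9354 = 273239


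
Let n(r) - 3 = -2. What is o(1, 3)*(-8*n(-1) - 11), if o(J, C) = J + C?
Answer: -76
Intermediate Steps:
n(r) = 1 (n(r) = 3 - 2 = 1)
o(J, C) = C + J
o(1, 3)*(-8*n(-1) - 11) = (3 + 1)*(-8*1 - 11) = 4*(-8 - 11) = 4*(-19) = -76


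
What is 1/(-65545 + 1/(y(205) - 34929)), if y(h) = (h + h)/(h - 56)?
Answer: -5204011/341096901144 ≈ -1.5257e-5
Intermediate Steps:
y(h) = 2*h/(-56 + h) (y(h) = (2*h)/(-56 + h) = 2*h/(-56 + h))
1/(-65545 + 1/(y(205) - 34929)) = 1/(-65545 + 1/(2*205/(-56 + 205) - 34929)) = 1/(-65545 + 1/(2*205/149 - 34929)) = 1/(-65545 + 1/(2*205*(1/149) - 34929)) = 1/(-65545 + 1/(410/149 - 34929)) = 1/(-65545 + 1/(-5204011/149)) = 1/(-65545 - 149/5204011) = 1/(-341096901144/5204011) = -5204011/341096901144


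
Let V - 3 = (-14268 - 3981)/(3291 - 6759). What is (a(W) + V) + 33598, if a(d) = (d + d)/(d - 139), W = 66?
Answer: 2835812655/84388 ≈ 33604.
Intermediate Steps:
a(d) = 2*d/(-139 + d) (a(d) = (2*d)/(-139 + d) = 2*d/(-139 + d))
V = 9551/1156 (V = 3 + (-14268 - 3981)/(3291 - 6759) = 3 - 18249/(-3468) = 3 - 18249*(-1/3468) = 3 + 6083/1156 = 9551/1156 ≈ 8.2621)
(a(W) + V) + 33598 = (2*66/(-139 + 66) + 9551/1156) + 33598 = (2*66/(-73) + 9551/1156) + 33598 = (2*66*(-1/73) + 9551/1156) + 33598 = (-132/73 + 9551/1156) + 33598 = 544631/84388 + 33598 = 2835812655/84388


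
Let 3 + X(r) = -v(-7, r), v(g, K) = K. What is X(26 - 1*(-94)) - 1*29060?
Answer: -29183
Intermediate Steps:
X(r) = -3 - r
X(26 - 1*(-94)) - 1*29060 = (-3 - (26 - 1*(-94))) - 1*29060 = (-3 - (26 + 94)) - 29060 = (-3 - 1*120) - 29060 = (-3 - 120) - 29060 = -123 - 29060 = -29183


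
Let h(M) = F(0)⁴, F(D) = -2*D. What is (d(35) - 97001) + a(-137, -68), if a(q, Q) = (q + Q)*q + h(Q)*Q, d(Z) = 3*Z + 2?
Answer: -68809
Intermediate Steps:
h(M) = 0 (h(M) = (-2*0)⁴ = 0⁴ = 0)
d(Z) = 2 + 3*Z
a(q, Q) = q*(Q + q) (a(q, Q) = (q + Q)*q + 0*Q = (Q + q)*q + 0 = q*(Q + q) + 0 = q*(Q + q))
(d(35) - 97001) + a(-137, -68) = ((2 + 3*35) - 97001) - 137*(-68 - 137) = ((2 + 105) - 97001) - 137*(-205) = (107 - 97001) + 28085 = -96894 + 28085 = -68809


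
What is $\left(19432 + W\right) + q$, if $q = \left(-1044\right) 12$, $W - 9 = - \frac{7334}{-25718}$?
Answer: $\frac{88897934}{12859} \approx 6913.3$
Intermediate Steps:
$W = \frac{119398}{12859}$ ($W = 9 - \frac{7334}{-25718} = 9 - - \frac{3667}{12859} = 9 + \frac{3667}{12859} = \frac{119398}{12859} \approx 9.2852$)
$q = -12528$
$\left(19432 + W\right) + q = \left(19432 + \frac{119398}{12859}\right) - 12528 = \frac{249995486}{12859} - 12528 = \frac{88897934}{12859}$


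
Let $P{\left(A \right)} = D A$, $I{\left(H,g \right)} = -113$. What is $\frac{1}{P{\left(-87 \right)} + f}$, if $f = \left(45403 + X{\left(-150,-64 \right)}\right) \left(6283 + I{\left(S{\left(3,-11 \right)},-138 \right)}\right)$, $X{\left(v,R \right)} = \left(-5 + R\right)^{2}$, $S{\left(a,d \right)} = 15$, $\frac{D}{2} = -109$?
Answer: $\frac{1}{309530846} \approx 3.2307 \cdot 10^{-9}$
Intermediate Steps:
$D = -218$ ($D = 2 \left(-109\right) = -218$)
$P{\left(A \right)} = - 218 A$
$f = 309511880$ ($f = \left(45403 + \left(-5 - 64\right)^{2}\right) \left(6283 - 113\right) = \left(45403 + \left(-69\right)^{2}\right) 6170 = \left(45403 + 4761\right) 6170 = 50164 \cdot 6170 = 309511880$)
$\frac{1}{P{\left(-87 \right)} + f} = \frac{1}{\left(-218\right) \left(-87\right) + 309511880} = \frac{1}{18966 + 309511880} = \frac{1}{309530846}$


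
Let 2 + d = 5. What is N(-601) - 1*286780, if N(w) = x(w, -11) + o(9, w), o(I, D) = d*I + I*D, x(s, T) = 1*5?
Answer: -292157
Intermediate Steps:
d = 3 (d = -2 + 5 = 3)
x(s, T) = 5
o(I, D) = 3*I + D*I (o(I, D) = 3*I + I*D = 3*I + D*I)
N(w) = 32 + 9*w (N(w) = 5 + 9*(3 + w) = 5 + (27 + 9*w) = 32 + 9*w)
N(-601) - 1*286780 = (32 + 9*(-601)) - 1*286780 = (32 - 5409) - 286780 = -5377 - 286780 = -292157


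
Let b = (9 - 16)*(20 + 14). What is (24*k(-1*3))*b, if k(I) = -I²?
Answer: 51408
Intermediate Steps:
b = -238 (b = -7*34 = -238)
(24*k(-1*3))*b = (24*(-(-1*3)²))*(-238) = (24*(-1*(-3)²))*(-238) = (24*(-1*9))*(-238) = (24*(-9))*(-238) = -216*(-238) = 51408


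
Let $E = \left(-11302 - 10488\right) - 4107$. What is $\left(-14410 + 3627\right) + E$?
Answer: $-36680$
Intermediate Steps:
$E = -25897$ ($E = -21790 - 4107 = -25897$)
$\left(-14410 + 3627\right) + E = \left(-14410 + 3627\right) - 25897 = -10783 - 25897 = -36680$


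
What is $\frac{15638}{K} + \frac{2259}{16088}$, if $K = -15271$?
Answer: $- \frac{217086955}{245679848} \approx -0.88362$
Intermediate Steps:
$\frac{15638}{K} + \frac{2259}{16088} = \frac{15638}{-15271} + \frac{2259}{16088} = 15638 \left(- \frac{1}{15271}\right) + 2259 \cdot \frac{1}{16088} = - \frac{15638}{15271} + \frac{2259}{16088} = - \frac{217086955}{245679848}$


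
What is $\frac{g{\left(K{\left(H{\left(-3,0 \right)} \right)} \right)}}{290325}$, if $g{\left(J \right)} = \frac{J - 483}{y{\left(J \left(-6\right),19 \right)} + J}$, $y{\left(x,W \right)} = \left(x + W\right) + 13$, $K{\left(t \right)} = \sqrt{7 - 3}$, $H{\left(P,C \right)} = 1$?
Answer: $- \frac{481}{6387150} \approx -7.5307 \cdot 10^{-5}$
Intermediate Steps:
$K{\left(t \right)} = 2$ ($K{\left(t \right)} = \sqrt{4} = 2$)
$y{\left(x,W \right)} = 13 + W + x$ ($y{\left(x,W \right)} = \left(W + x\right) + 13 = 13 + W + x$)
$g{\left(J \right)} = \frac{-483 + J}{32 - 5 J}$ ($g{\left(J \right)} = \frac{J - 483}{\left(13 + 19 + J \left(-6\right)\right) + J} = \frac{-483 + J}{\left(13 + 19 - 6 J\right) + J} = \frac{-483 + J}{\left(32 - 6 J\right) + J} = \frac{-483 + J}{32 - 5 J}$)
$\frac{g{\left(K{\left(H{\left(-3,0 \right)} \right)} \right)}}{290325} = \frac{\frac{1}{32 - 10} \left(-483 + 2\right)}{290325} = \frac{1}{32 - 10} \left(-481\right) \frac{1}{290325} = \frac{1}{22} \left(-481\right) \frac{1}{290325} = \left(- \frac{481}{22}\right) \frac{1}{290325} = - \frac{481}{6387150}$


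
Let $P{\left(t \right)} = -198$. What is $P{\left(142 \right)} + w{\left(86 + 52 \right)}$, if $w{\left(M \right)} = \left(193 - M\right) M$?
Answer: $7392$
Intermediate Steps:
$w{\left(M \right)} = M \left(193 - M\right)$
$P{\left(142 \right)} + w{\left(86 + 52 \right)} = -198 + \left(86 + 52\right) \left(193 - \left(86 + 52\right)\right) = -198 + 138 \left(193 - 138\right) = -198 + 138 \cdot 55 = -198 + 7590 = 7392$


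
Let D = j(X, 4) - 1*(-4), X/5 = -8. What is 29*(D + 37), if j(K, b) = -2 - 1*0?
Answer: 1131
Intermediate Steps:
X = -40 (X = 5*(-8) = -40)
j(K, b) = -2 (j(K, b) = -2 + 0 = -2)
D = 2 (D = -2 - 1*(-4) = -2 + 4 = 2)
29*(D + 37) = 29*(2 + 37) = 29*39 = 1131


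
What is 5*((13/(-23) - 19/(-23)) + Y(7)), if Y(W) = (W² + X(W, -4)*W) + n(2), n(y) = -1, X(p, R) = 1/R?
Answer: 21395/92 ≈ 232.55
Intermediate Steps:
Y(W) = -1 + W² - W/4 (Y(W) = (W² + W/(-4)) - 1 = (W² - W/4) - 1 = -1 + W² - W/4)
5*((13/(-23) - 19/(-23)) + Y(7)) = 5*((13/(-23) - 19/(-23)) + (-1 + 7² - ¼*7)) = 5*((13*(-1/23) - 19*(-1/23)) + (-1 + 49 - 7/4)) = 5*((-13/23 + 19/23) + 185/4) = 5*(6/23 + 185/4) = 5*(4279/92) = 21395/92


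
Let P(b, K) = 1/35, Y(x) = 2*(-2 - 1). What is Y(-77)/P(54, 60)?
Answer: -210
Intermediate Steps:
Y(x) = -6 (Y(x) = 2*(-3) = -6)
P(b, K) = 1/35
Y(-77)/P(54, 60) = -6/1/35 = -6*35 = -210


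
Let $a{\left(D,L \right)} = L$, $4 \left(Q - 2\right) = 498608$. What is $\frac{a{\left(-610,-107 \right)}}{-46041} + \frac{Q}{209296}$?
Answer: $\frac{27968881}{46777656} \approx 0.59791$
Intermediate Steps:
$Q = 124654$ ($Q = 2 + \frac{1}{4} \cdot 498608 = 2 + 124652 = 124654$)
$\frac{a{\left(-610,-107 \right)}}{-46041} + \frac{Q}{209296} = - \frac{107}{-46041} + \frac{124654}{209296} = \left(-107\right) \left(- \frac{1}{46041}\right) + 124654 \cdot \frac{1}{209296} = \frac{107}{46041} + \frac{62327}{104648} = \frac{27968881}{46777656}$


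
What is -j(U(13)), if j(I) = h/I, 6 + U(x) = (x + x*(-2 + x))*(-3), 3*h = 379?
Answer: 379/1422 ≈ 0.26653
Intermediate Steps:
h = 379/3 (h = (⅓)*379 = 379/3 ≈ 126.33)
U(x) = -6 - 3*x - 3*x*(-2 + x) (U(x) = -6 + (x + x*(-2 + x))*(-3) = -6 + (-3*x - 3*x*(-2 + x)) = -6 - 3*x - 3*x*(-2 + x))
j(I) = 379/(3*I)
-j(U(13)) = -379/(3*(-6 - 3*13² + 3*13)) = -379/(3*(-6 - 3*169 + 39)) = -379/(3*(-6 - 507 + 39)) = -379/(3*(-474)) = -379*(-1)/(3*474) = -1*(-379/1422) = 379/1422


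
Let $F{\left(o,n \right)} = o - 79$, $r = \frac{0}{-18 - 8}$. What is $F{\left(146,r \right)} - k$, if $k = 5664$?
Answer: $-5597$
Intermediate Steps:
$r = 0$ ($r = \frac{0}{-26} = 0 \left(- \frac{1}{26}\right) = 0$)
$F{\left(o,n \right)} = -79 + o$
$F{\left(146,r \right)} - k = \left(-79 + 146\right) - 5664 = 67 - 5664 = -5597$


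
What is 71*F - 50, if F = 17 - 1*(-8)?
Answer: 1725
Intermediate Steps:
F = 25 (F = 17 + 8 = 25)
71*F - 50 = 71*25 - 50 = 1775 - 50 = 1725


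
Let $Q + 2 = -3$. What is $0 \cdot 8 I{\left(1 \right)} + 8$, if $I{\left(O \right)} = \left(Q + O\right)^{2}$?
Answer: $8$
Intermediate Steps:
$Q = -5$ ($Q = -2 - 3 = -5$)
$I{\left(O \right)} = \left(-5 + O\right)^{2}$
$0 \cdot 8 I{\left(1 \right)} + 8 = 0 \cdot 8 \left(-5 + 1\right)^{2} + 8 = 0 \left(-4\right)^{2} + 8 = 0 \cdot 16 + 8 = 0 + 8 = 8$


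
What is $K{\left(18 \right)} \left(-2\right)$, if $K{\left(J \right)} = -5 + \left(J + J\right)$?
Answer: $-62$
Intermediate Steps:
$K{\left(J \right)} = -5 + 2 J$
$K{\left(18 \right)} \left(-2\right) = \left(-5 + 2 \cdot 18\right) \left(-2\right) = \left(-5 + 36\right) \left(-2\right) = 31 \left(-2\right) = -62$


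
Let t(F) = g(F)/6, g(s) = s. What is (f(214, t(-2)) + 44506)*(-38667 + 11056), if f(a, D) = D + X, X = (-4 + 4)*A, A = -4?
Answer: -3686537887/3 ≈ -1.2288e+9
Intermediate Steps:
t(F) = F/6
X = 0 (X = (-4 + 4)*(-4) = 0*(-4) = 0)
f(a, D) = D (f(a, D) = D + 0 = D)
(f(214, t(-2)) + 44506)*(-38667 + 11056) = ((1/6)*(-2) + 44506)*(-38667 + 11056) = (-1/3 + 44506)*(-27611) = (133517/3)*(-27611) = -3686537887/3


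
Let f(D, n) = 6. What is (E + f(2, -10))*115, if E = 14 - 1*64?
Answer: -5060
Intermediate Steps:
E = -50 (E = 14 - 64 = -50)
(E + f(2, -10))*115 = (-50 + 6)*115 = -44*115 = -5060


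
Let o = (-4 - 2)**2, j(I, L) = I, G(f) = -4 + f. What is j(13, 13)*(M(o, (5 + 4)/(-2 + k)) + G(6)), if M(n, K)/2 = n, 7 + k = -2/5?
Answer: 962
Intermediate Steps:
k = -37/5 (k = -7 - 2/5 = -37/5 ≈ -7.4000)
o = 36 (o = (-6)**2 = 36)
M(n, K) = 2*n
j(13, 13)*(M(o, (5 + 4)/(-2 + k)) + G(6)) = 13*(2*36 + (-4 + 6)) = 13*(72 + 2) = 13*74 = 962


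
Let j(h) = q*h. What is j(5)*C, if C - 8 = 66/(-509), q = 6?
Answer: 120180/509 ≈ 236.11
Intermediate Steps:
j(h) = 6*h
C = 4006/509 (C = 8 + 66/(-509) = 8 + 66*(-1/509) = 8 - 66/509 = 4006/509 ≈ 7.8703)
j(5)*C = (6*5)*(4006/509) = 30*(4006/509) = 120180/509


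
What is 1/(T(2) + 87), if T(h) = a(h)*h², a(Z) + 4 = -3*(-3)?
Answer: 1/107 ≈ 0.0093458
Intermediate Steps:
a(Z) = 5 (a(Z) = -4 - 3*(-3) = -4 + 9 = 5)
T(h) = 5*h²
1/(T(2) + 87) = 1/(5*2² + 87) = 1/(5*4 + 87) = 1/(20 + 87) = 1/107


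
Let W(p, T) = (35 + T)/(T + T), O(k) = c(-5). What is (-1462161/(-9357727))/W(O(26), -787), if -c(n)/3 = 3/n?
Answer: 1150720707/3518505352 ≈ 0.32705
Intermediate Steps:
c(n) = -9/n
O(k) = 9/5 (O(k) = -9/(-5) = -9*(-⅕) = 9/5)
W(p, T) = (35 + T)/(2*T) (W(p, T) = (35 + T)/((2*T)) = (35 + T)*(1/(2*T)) = (35 + T)/(2*T))
(-1462161/(-9357727))/W(O(26), -787) = (-1462161/(-9357727))/(((½)*(35 - 787)/(-787))) = (-1462161*(-1/9357727))/(((½)*(-1/787)*(-752))) = 1462161/(9357727*(376/787)) = (1462161/9357727)*(787/376) = 1150720707/3518505352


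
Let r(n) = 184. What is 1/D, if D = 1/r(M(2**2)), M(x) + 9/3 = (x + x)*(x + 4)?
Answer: 184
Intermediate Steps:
M(x) = -3 + 2*x*(4 + x) (M(x) = -3 + (x + x)*(x + 4) = -3 + (2*x)*(4 + x) = -3 + 2*x*(4 + x))
D = 1/184 ≈ 0.0054348
1/D = 1/(1/184) = 184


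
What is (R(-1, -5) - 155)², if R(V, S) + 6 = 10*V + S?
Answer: 30976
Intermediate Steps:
R(V, S) = -6 + S + 10*V (R(V, S) = -6 + (10*V + S) = -6 + (S + 10*V) = -6 + S + 10*V)
(R(-1, -5) - 155)² = ((-6 - 5 + 10*(-1)) - 155)² = ((-6 - 5 - 10) - 155)² = (-21 - 155)² = (-176)² = 30976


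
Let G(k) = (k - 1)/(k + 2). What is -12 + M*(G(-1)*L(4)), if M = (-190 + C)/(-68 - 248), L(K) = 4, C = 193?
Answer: -942/79 ≈ -11.924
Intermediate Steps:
G(k) = (-1 + k)/(2 + k)
M = -3/316 (M = (-190 + 193)/(-68 - 248) = 3/(-316) = 3*(-1/316) = -3/316 ≈ -0.0094937)
-12 + M*(G(-1)*L(4)) = -12 - 3*(-1 - 1)/(2 - 1)*4/316 = -12 - 3*-2/1*4/316 = -12 - 3*1*(-2)*4/316 = -12 - (-3)*4/158 = -12 - 3/316*(-8) = -12 + 6/79 = -942/79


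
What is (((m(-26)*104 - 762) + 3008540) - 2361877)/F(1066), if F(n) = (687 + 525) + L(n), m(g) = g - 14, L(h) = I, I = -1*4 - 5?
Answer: 641741/1203 ≈ 533.45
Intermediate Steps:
I = -9 (I = -4 - 5 = -9)
L(h) = -9
m(g) = -14 + g
F(n) = 1203 (F(n) = (687 + 525) - 9 = 1212 - 9 = 1203)
(((m(-26)*104 - 762) + 3008540) - 2361877)/F(1066) = ((((-14 - 26)*104 - 762) + 3008540) - 2361877)/1203 = (((-40*104 - 762) + 3008540) - 2361877)*(1/1203) = (((-4160 - 762) + 3008540) - 2361877)*(1/1203) = ((-4922 + 3008540) - 2361877)*(1/1203) = (3003618 - 2361877)*(1/1203) = 641741*(1/1203) = 641741/1203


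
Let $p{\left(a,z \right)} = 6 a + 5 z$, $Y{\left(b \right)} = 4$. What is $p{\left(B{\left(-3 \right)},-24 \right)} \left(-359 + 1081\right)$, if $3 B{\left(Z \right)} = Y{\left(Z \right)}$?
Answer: $-80864$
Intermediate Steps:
$B{\left(Z \right)} = \frac{4}{3}$ ($B{\left(Z \right)} = \frac{1}{3} \cdot 4 = \frac{4}{3}$)
$p{\left(a,z \right)} = 5 z + 6 a$
$p{\left(B{\left(-3 \right)},-24 \right)} \left(-359 + 1081\right) = \left(5 \left(-24\right) + 6 \cdot \frac{4}{3}\right) \left(-359 + 1081\right) = \left(-120 + 8\right) 722 = \left(-112\right) 722 = -80864$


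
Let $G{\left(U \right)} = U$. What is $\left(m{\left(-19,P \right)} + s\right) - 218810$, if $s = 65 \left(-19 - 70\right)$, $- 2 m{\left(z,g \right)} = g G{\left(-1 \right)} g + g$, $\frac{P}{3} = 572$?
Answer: $1246875$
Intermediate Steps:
$P = 1716$ ($P = 3 \cdot 572 = 1716$)
$m{\left(z,g \right)} = \frac{g^{2}}{2} - \frac{g}{2}$ ($m{\left(z,g \right)} = - \frac{g \left(- g\right) + g}{2} = - \frac{- g^{2} + g}{2} = - \frac{g - g^{2}}{2} = \frac{g^{2}}{2} - \frac{g}{2}$)
$s = -5785$ ($s = 65 \left(-89\right) = -5785$)
$\left(m{\left(-19,P \right)} + s\right) - 218810 = \left(\frac{1}{2} \cdot 1716 \left(-1 + 1716\right) - 5785\right) - 218810 = \left(\frac{1}{2} \cdot 1716 \cdot 1715 - 5785\right) - 218810 = \left(1471470 - 5785\right) - 218810 = 1465685 - 218810 = 1246875$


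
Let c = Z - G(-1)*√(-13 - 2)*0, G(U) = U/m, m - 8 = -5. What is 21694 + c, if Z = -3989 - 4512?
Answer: 13193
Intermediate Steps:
m = 3 (m = 8 - 5 = 3)
G(U) = U/3
Z = -8501
c = -8501 (c = -8501 - ((⅓)*(-1))*√(-13 - 2)*0 = -8501 - (-I*√15/3)*0 = -8501 - 1*0 = -8501 + 0 = -8501)
21694 + c = 21694 - 8501 = 13193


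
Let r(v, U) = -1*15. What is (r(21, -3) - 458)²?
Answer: 223729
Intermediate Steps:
r(v, U) = -15
(r(21, -3) - 458)² = (-15 - 458)² = (-473)² = 223729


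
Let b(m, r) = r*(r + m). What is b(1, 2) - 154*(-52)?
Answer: 8014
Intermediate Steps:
b(m, r) = r*(m + r)
b(1, 2) - 154*(-52) = 2*(1 + 2) - 154*(-52) = 2*3 + 8008 = 6 + 8008 = 8014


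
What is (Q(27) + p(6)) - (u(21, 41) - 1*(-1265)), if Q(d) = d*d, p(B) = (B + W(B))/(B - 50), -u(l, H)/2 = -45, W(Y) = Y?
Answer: -6889/11 ≈ -626.27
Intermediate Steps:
u(l, H) = 90 (u(l, H) = -2*(-45) = 90)
p(B) = 2*B/(-50 + B) (p(B) = (B + B)/(B - 50) = (2*B)/(-50 + B) = 2*B/(-50 + B))
Q(d) = d²
(Q(27) + p(6)) - (u(21, 41) - 1*(-1265)) = (27² + 2*6/(-50 + 6)) - (90 - 1*(-1265)) = (729 + 2*6/(-44)) - (90 + 1265) = (729 + 2*6*(-1/44)) - 1*1355 = (729 - 3/11) - 1355 = 8016/11 - 1355 = -6889/11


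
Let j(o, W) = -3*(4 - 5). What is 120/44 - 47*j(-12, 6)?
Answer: -1521/11 ≈ -138.27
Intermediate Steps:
j(o, W) = 3 (j(o, W) = -3*(-1) = 3)
120/44 - 47*j(-12, 6) = 120/44 - 47*3 = 120*(1/44) - 141 = 30/11 - 141 = -1521/11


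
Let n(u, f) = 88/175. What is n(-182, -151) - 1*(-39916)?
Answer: 6985388/175 ≈ 39917.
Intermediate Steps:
n(u, f) = 88/175 (n(u, f) = 88*(1/175) = 88/175)
n(-182, -151) - 1*(-39916) = 88/175 - 1*(-39916) = 88/175 + 39916 = 6985388/175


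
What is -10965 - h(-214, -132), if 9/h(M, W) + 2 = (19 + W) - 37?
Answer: -1666671/152 ≈ -10965.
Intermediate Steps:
h(M, W) = 9/(-20 + W) (h(M, W) = 9/(-2 + ((19 + W) - 37)) = 9/(-2 + (-18 + W)) = 9/(-20 + W))
-10965 - h(-214, -132) = -10965 - 9/(-20 - 132) = -10965 - 9/(-152) = -10965 - 9*(-1)/152 = -10965 - 1*(-9/152) = -10965 + 9/152 = -1666671/152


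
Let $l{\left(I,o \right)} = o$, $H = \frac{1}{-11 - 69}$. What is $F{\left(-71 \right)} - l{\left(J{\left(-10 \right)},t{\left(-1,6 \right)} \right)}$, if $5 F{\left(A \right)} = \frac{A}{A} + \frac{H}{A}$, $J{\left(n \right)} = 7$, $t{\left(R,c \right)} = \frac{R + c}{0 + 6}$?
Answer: $- \frac{53957}{85200} \approx -0.6333$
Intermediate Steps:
$t{\left(R,c \right)} = \frac{R}{6} + \frac{c}{6}$ ($t{\left(R,c \right)} = \frac{R + c}{6} = \left(R + c\right) \frac{1}{6} = \frac{R}{6} + \frac{c}{6}$)
$H = - \frac{1}{80}$ ($H = \frac{1}{-80} = - \frac{1}{80} \approx -0.0125$)
$F{\left(A \right)} = \frac{1}{5} - \frac{1}{400 A}$ ($F{\left(A \right)} = \frac{\frac{A}{A} - \frac{1}{80 A}}{5} = \frac{1 - \frac{1}{80 A}}{5} = \frac{1}{5} - \frac{1}{400 A}$)
$F{\left(-71 \right)} - l{\left(J{\left(-10 \right)},t{\left(-1,6 \right)} \right)} = \frac{-1 + 80 \left(-71\right)}{400 \left(-71\right)} - \left(\frac{1}{6} \left(-1\right) + \frac{1}{6} \cdot 6\right) = \frac{1}{400} \left(- \frac{1}{71}\right) \left(-1 - 5680\right) - \left(- \frac{1}{6} + 1\right) = \frac{1}{400} \left(- \frac{1}{71}\right) \left(-5681\right) - \frac{5}{6} = \frac{5681}{28400} - \frac{5}{6} = - \frac{53957}{85200}$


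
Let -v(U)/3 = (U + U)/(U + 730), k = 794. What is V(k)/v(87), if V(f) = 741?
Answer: -201799/174 ≈ -1159.8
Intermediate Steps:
v(U) = -6*U/(730 + U) (v(U) = -3*(U + U)/(U + 730) = -3*2*U/(730 + U) = -6*U/(730 + U))
V(k)/v(87) = 741/((-6*87/(730 + 87))) = 741/((-6*87/817)) = 741/((-6*87*1/817)) = 741/(-522/817) = 741*(-817/522) = -201799/174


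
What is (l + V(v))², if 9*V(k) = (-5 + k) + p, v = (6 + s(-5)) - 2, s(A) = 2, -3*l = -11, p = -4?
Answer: 100/9 ≈ 11.111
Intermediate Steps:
l = 11/3 (l = -⅓*(-11) = 11/3 ≈ 3.6667)
v = 6 (v = (6 + 2) - 2 = 8 - 2 = 6)
V(k) = -1 + k/9 (V(k) = ((-5 + k) - 4)/9 = (-9 + k)/9 = -1 + k/9)
(l + V(v))² = (11/3 + (-1 + (⅑)*6))² = (11/3 + (-1 + ⅔))² = (11/3 - ⅓)² = (10/3)² = 100/9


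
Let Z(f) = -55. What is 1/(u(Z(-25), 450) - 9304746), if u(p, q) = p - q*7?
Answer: -1/9307951 ≈ -1.0743e-7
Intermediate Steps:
u(p, q) = p - 7*q
1/(u(Z(-25), 450) - 9304746) = 1/((-55 - 7*450) - 9304746) = 1/((-55 - 3150) - 9304746) = 1/(-3205 - 9304746) = 1/(-9307951) = -1/9307951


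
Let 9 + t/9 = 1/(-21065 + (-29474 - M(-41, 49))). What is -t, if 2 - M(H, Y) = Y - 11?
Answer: 4090752/50503 ≈ 81.000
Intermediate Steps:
M(H, Y) = 13 - Y (M(H, Y) = 2 - (Y - 11) = 2 - (-11 + Y) = 2 + (11 - Y) = 13 - Y)
t = -4090752/50503 (t = -81 + 9/(-21065 + (-29474 - (13 - 1*49))) = -81 + 9/(-21065 + (-29474 - (13 - 49))) = -81 + 9/(-21065 + (-29474 - 1*(-36))) = -81 + 9/(-21065 + (-29474 + 36)) = -81 + 9/(-21065 - 29438) = -81 + 9/(-50503) = -81 + 9*(-1/50503) = -81 - 9/50503 = -4090752/50503 ≈ -81.000)
-t = -1*(-4090752/50503) = 4090752/50503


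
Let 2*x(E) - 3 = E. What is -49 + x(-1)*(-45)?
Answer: -94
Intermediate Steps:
x(E) = 3/2 + E/2
-49 + x(-1)*(-45) = -49 + (3/2 + (1/2)*(-1))*(-45) = -49 + (3/2 - 1/2)*(-45) = -49 + 1*(-45) = -49 - 45 = -94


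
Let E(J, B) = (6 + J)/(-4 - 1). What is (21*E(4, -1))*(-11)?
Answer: 462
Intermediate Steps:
E(J, B) = -6/5 - J/5 (E(J, B) = (6 + J)/(-5) = (6 + J)*(-⅕) = -6/5 - J/5)
(21*E(4, -1))*(-11) = (21*(-6/5 - ⅕*4))*(-11) = (21*(-6/5 - ⅘))*(-11) = (21*(-2))*(-11) = -42*(-11) = 462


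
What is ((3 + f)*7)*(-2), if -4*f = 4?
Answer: -28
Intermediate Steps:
f = -1 (f = -1/4*4 = -1)
((3 + f)*7)*(-2) = ((3 - 1)*7)*(-2) = (2*7)*(-2) = 14*(-2) = -28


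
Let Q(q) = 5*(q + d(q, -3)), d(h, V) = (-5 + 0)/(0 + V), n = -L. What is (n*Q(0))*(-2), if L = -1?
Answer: -50/3 ≈ -16.667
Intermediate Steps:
n = 1 (n = -1*(-1) = 1)
d(h, V) = -5/V
Q(q) = 25/3 + 5*q (Q(q) = 5*(q - 5/(-3)) = 5*(q - 5*(-1/3)) = 5*(q + 5/3) = 5*(5/3 + q) = 25/3 + 5*q)
(n*Q(0))*(-2) = (1*(25/3 + 5*0))*(-2) = (1*(25/3 + 0))*(-2) = (1*(25/3))*(-2) = (25/3)*(-2) = -50/3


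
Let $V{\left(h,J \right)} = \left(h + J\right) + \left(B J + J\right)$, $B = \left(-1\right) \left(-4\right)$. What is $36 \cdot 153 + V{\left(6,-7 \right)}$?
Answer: $5472$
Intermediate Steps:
$B = 4$
$V{\left(h,J \right)} = h + 6 J$ ($V{\left(h,J \right)} = \left(h + J\right) + \left(4 J + J\right) = \left(J + h\right) + 5 J = h + 6 J$)
$36 \cdot 153 + V{\left(6,-7 \right)} = 36 \cdot 153 + \left(6 + 6 \left(-7\right)\right) = 5508 + \left(6 - 42\right) = 5508 - 36 = 5472$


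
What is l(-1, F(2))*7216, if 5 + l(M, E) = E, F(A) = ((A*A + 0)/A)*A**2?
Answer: 21648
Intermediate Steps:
F(A) = A**3 (F(A) = ((A**2 + 0)/A)*A**2 = (A**2/A)*A**2 = A*A**2 = A**3)
l(M, E) = -5 + E
l(-1, F(2))*7216 = (-5 + 2**3)*7216 = (-5 + 8)*7216 = 3*7216 = 21648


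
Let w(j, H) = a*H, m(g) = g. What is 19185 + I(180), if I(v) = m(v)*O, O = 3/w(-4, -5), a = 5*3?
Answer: 95889/5 ≈ 19178.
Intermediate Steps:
a = 15
w(j, H) = 15*H
O = -1/25 (O = 3/((15*(-5))) = 3/(-75) = 3*(-1/75) = -1/25 ≈ -0.040000)
I(v) = -v/25 (I(v) = v*(-1/25) = -v/25)
19185 + I(180) = 19185 - 1/25*180 = 19185 - 36/5 = 95889/5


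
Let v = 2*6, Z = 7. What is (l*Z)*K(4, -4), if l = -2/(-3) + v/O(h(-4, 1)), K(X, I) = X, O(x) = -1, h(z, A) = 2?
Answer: -952/3 ≈ -317.33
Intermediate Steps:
v = 12
l = -34/3 (l = -2/(-3) + 12/(-1) = -2*(-1/3) + 12*(-1) = 2/3 - 12 = -34/3 ≈ -11.333)
(l*Z)*K(4, -4) = -34/3*7*4 = -238/3*4 = -952/3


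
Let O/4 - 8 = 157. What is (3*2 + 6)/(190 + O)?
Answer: 6/425 ≈ 0.014118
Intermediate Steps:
O = 660 (O = 32 + 4*157 = 32 + 628 = 660)
(3*2 + 6)/(190 + O) = (3*2 + 6)/(190 + 660) = (6 + 6)/850 = 12*(1/850) = 6/425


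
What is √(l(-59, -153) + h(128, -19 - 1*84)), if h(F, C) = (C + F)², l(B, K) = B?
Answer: √566 ≈ 23.791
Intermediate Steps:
√(l(-59, -153) + h(128, -19 - 1*84)) = √(-59 + ((-19 - 1*84) + 128)²) = √(-59 + ((-19 - 84) + 128)²) = √(-59 + (-103 + 128)²) = √(-59 + 25²) = √(-59 + 625) = √566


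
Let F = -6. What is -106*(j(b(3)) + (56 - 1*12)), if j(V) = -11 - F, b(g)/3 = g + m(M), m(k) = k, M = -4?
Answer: -4134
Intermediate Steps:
b(g) = -12 + 3*g (b(g) = 3*(g - 4) = 3*(-4 + g) = -12 + 3*g)
j(V) = -5 (j(V) = -11 - 1*(-6) = -11 + 6 = -5)
-106*(j(b(3)) + (56 - 1*12)) = -106*(-5 + (56 - 1*12)) = -106*(-5 + (56 - 12)) = -106*(-5 + 44) = -106*39 = -4134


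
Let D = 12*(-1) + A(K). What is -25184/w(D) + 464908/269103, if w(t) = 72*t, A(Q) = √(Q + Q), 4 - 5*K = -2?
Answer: 1494182456/47631231 + 1574*√15/1593 ≈ 35.197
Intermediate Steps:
K = 6/5 (K = ⅘ - ⅕*(-2) = ⅘ + ⅖ = 6/5 ≈ 1.2000)
A(Q) = √2*√Q (A(Q) = √(2*Q) = √2*√Q)
D = -12 + 2*√15/5 (D = 12*(-1) + √2*√(6/5) = -12 + √2*(√30/5) = -12 + 2*√15/5 ≈ -10.451)
-25184/w(D) + 464908/269103 = -25184*1/(72*(-12 + 2*√15/5)) + 464908/269103 = -25184/(-864 + 144*√15/5) + 464908*(1/269103) = -25184/(-864 + 144*√15/5) + 464908/269103 = 464908/269103 - 25184/(-864 + 144*√15/5)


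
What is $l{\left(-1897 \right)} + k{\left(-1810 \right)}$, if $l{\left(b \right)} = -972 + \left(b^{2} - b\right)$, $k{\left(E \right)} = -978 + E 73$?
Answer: $3466426$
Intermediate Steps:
$k{\left(E \right)} = -978 + 73 E$
$l{\left(b \right)} = -972 + b^{2} - b$
$l{\left(-1897 \right)} + k{\left(-1810 \right)} = \left(-972 + \left(-1897\right)^{2} - -1897\right) + \left(-978 + 73 \left(-1810\right)\right) = \left(-972 + 3598609 + 1897\right) - 133108 = 3599534 - 133108 = 3466426$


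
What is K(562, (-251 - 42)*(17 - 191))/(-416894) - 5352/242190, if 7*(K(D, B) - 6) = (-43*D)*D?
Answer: 272802035057/58897742085 ≈ 4.6318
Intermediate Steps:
K(D, B) = 6 - 43*D**2/7 (K(D, B) = 6 + ((-43*D)*D)/7 = 6 + (-43*D**2)/7 = 6 - 43*D**2/7)
K(562, (-251 - 42)*(17 - 191))/(-416894) - 5352/242190 = (6 - 43/7*562**2)/(-416894) - 5352/242190 = (6 - 43/7*315844)*(-1/416894) - 5352*1/242190 = (6 - 13581292/7)*(-1/416894) - 892/40365 = -13581250/7*(-1/416894) - 892/40365 = 6790625/1459129 - 892/40365 = 272802035057/58897742085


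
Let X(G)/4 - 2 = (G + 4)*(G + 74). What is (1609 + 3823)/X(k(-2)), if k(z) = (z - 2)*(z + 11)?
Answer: -679/607 ≈ -1.1186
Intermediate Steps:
k(z) = (-2 + z)*(11 + z)
X(G) = 8 + 4*(4 + G)*(74 + G) (X(G) = 8 + 4*((G + 4)*(G + 74)) = 8 + 4*((4 + G)*(74 + G)) = 8 + 4*(4 + G)*(74 + G))
(1609 + 3823)/X(k(-2)) = (1609 + 3823)/(1192 + 4*(-22 + (-2)² + 9*(-2))² + 312*(-22 + (-2)² + 9*(-2))) = 5432/(1192 + 4*(-22 + 4 - 18)² + 312*(-22 + 4 - 18)) = 5432/(1192 + 4*(-36)² + 312*(-36)) = 5432/(1192 + 4*1296 - 11232) = 5432/(1192 + 5184 - 11232) = 5432/(-4856) = 5432*(-1/4856) = -679/607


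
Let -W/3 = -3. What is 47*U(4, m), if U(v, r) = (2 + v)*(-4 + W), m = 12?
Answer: 1410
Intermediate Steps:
W = 9 (W = -3*(-3) = 9)
U(v, r) = 10 + 5*v (U(v, r) = (2 + v)*(-4 + 9) = (2 + v)*5 = 10 + 5*v)
47*U(4, m) = 47*(10 + 5*4) = 47*(10 + 20) = 47*30 = 1410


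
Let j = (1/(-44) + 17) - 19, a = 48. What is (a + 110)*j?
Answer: -7031/22 ≈ -319.59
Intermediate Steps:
j = -89/44 (j = (-1/44 + 17) - 19 = 747/44 - 19 = -89/44 ≈ -2.0227)
(a + 110)*j = (48 + 110)*(-89/44) = 158*(-89/44) = -7031/22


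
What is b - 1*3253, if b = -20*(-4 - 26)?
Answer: -2653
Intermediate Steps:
b = 600 (b = -20*(-30) = 600)
b - 1*3253 = 600 - 1*3253 = 600 - 3253 = -2653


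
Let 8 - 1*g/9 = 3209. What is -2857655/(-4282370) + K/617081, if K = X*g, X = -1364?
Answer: 34008234432635/528513832394 ≈ 64.347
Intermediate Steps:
g = -28809 (g = 72 - 9*3209 = 72 - 28881 = -28809)
K = 39295476 (K = -1364*(-28809) = 39295476)
-2857655/(-4282370) + K/617081 = -2857655/(-4282370) + 39295476/617081 = -2857655*(-1/4282370) + 39295476*(1/617081) = 571531/856474 + 39295476/617081 = 34008234432635/528513832394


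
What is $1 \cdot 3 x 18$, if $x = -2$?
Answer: $-108$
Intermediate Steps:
$1 \cdot 3 x 18 = 1 \cdot 3 \left(-2\right) 18 = 1 \left(-6\right) 18 = \left(-6\right) 18 = -108$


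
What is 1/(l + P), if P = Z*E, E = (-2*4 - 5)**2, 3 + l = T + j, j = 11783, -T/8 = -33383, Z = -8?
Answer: 1/277492 ≈ 3.6037e-6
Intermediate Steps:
T = 267064 (T = -8*(-33383) = 267064)
l = 278844 (l = -3 + (267064 + 11783) = -3 + 278847 = 278844)
E = 169 (E = (-8 - 5)**2 = (-13)**2 = 169)
P = -1352 (P = -8*169 = -1352)
1/(l + P) = 1/(278844 - 1352) = 1/277492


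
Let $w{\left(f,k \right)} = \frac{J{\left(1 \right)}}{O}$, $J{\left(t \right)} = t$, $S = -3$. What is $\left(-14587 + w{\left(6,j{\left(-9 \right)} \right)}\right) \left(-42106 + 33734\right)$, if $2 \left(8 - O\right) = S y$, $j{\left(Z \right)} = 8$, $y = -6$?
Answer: $122130736$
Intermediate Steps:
$O = -1$ ($O = 8 - \frac{\left(-3\right) \left(-6\right)}{2} = 8 - 9 = -1$)
$w{\left(f,k \right)} = -1$ ($w{\left(f,k \right)} = 1 \frac{1}{-1} = 1 \left(-1\right) = -1$)
$\left(-14587 + w{\left(6,j{\left(-9 \right)} \right)}\right) \left(-42106 + 33734\right) = \left(-14587 - 1\right) \left(-42106 + 33734\right) = \left(-14588\right) \left(-8372\right) = 122130736$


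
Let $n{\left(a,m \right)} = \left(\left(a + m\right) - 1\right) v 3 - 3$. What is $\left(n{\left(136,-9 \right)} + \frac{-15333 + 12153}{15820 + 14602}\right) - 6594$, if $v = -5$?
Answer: $- \frac{2435799}{287} \approx -8487.1$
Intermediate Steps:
$n{\left(a,m \right)} = 12 - 15 a - 15 m$ ($n{\left(a,m \right)} = \left(\left(a + m\right) - 1\right) \left(\left(-5\right) 3\right) - 3 = \left(-1 + a + m\right) \left(-15\right) - 3 = \left(15 - 15 a - 15 m\right) - 3 = 12 - 15 a - 15 m$)
$\left(n{\left(136,-9 \right)} + \frac{-15333 + 12153}{15820 + 14602}\right) - 6594 = \left(\left(12 - 2040 - -135\right) + \frac{-15333 + 12153}{15820 + 14602}\right) - 6594 = \left(\left(12 - 2040 + 135\right) - \frac{3180}{30422}\right) - 6594 = \left(-1893 - \frac{30}{287}\right) - 6594 = - \frac{543321}{287} - 6594 = - \frac{2435799}{287}$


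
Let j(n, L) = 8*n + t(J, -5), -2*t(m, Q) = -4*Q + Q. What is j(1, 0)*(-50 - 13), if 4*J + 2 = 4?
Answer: -63/2 ≈ -31.500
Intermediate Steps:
J = ½ (J = -½ + (¼)*4 = -½ + 1 = ½ ≈ 0.50000)
t(m, Q) = 3*Q/2 (t(m, Q) = -(-4*Q + Q)/2 = -(-3)*Q/2 = 3*Q/2)
j(n, L) = -15/2 + 8*n (j(n, L) = 8*n + (3/2)*(-5) = 8*n - 15/2 = -15/2 + 8*n)
j(1, 0)*(-50 - 13) = (-15/2 + 8*1)*(-50 - 13) = (-15/2 + 8)*(-63) = (½)*(-63) = -63/2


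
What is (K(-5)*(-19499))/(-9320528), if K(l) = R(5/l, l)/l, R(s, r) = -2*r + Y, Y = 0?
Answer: -19499/4660264 ≈ -0.0041841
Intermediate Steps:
R(s, r) = -2*r (R(s, r) = -2*r + 0 = -2*r)
K(l) = -2 (K(l) = (-2*l)/l = -2)
(K(-5)*(-19499))/(-9320528) = -2*(-19499)/(-9320528) = 38998*(-1/9320528) = -19499/4660264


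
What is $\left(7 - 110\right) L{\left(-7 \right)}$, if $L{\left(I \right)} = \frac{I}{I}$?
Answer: $-103$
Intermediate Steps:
$L{\left(I \right)} = 1$
$\left(7 - 110\right) L{\left(-7 \right)} = \left(7 - 110\right) 1 = \left(-103\right) 1 = -103$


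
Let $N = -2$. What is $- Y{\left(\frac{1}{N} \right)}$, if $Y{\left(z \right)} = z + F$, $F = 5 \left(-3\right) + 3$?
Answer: $\frac{25}{2} \approx 12.5$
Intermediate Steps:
$F = -12$ ($F = -15 + 3 = -12$)
$Y{\left(z \right)} = -12 + z$ ($Y{\left(z \right)} = z - 12 = -12 + z$)
$- Y{\left(\frac{1}{N} \right)} = - (-12 + \frac{1}{-2}) = - (-12 - \frac{1}{2}) = \left(-1\right) \left(- \frac{25}{2}\right) = \frac{25}{2}$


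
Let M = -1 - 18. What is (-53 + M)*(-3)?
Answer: 216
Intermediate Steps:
M = -19
(-53 + M)*(-3) = (-53 - 19)*(-3) = -72*(-3) = 216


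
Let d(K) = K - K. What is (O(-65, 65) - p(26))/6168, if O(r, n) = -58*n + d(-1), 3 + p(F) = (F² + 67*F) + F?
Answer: -6211/6168 ≈ -1.0070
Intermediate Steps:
d(K) = 0
p(F) = -3 + F² + 68*F (p(F) = -3 + ((F² + 67*F) + F) = -3 + (F² + 68*F) = -3 + F² + 68*F)
O(r, n) = -58*n (O(r, n) = -58*n + 0 = -58*n)
(O(-65, 65) - p(26))/6168 = (-58*65 - (-3 + 26² + 68*26))/6168 = (-3770 - (-3 + 676 + 1768))*(1/6168) = (-3770 - 1*2441)*(1/6168) = (-3770 - 2441)*(1/6168) = -6211*1/6168 = -6211/6168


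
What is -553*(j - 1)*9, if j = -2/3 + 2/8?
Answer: 28203/4 ≈ 7050.8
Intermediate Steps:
j = -5/12 (j = -2*⅓ + 2*(⅛) = -⅔ + ¼ = -5/12 ≈ -0.41667)
-553*(j - 1)*9 = -553*(-5/12 - 1)*9 = -(-9401)*9/12 = -553*(-51/4) = 28203/4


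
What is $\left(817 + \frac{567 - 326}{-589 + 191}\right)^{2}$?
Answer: $\frac{105576255625}{158404} \approx 6.665 \cdot 10^{5}$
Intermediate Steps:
$\left(817 + \frac{567 - 326}{-589 + 191}\right)^{2} = \left(817 + \frac{241}{-398}\right)^{2} = \left(817 + 241 \left(- \frac{1}{398}\right)\right)^{2} = \left(817 - \frac{241}{398}\right)^{2} = \left(\frac{324925}{398}\right)^{2} = \frac{105576255625}{158404}$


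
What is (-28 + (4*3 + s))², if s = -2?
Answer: 324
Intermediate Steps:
(-28 + (4*3 + s))² = (-28 + (4*3 - 2))² = (-28 + (12 - 2))² = (-28 + 10)² = (-18)² = 324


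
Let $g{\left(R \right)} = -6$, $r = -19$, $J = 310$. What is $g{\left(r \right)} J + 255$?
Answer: $-1605$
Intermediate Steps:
$g{\left(r \right)} J + 255 = \left(-6\right) 310 + 255 = -1860 + 255 = -1605$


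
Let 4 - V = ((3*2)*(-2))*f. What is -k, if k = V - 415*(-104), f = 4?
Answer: -43212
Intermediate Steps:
V = 52 (V = 4 - (3*2)*(-2)*4 = 4 - 6*(-2)*4 = 4 - (-12)*4 = 4 - 1*(-48) = 4 + 48 = 52)
k = 43212 (k = 52 - 415*(-104) = 52 + 43160 = 43212)
-k = -1*43212 = -43212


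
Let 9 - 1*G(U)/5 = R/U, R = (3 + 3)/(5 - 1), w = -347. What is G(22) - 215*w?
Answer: 3284585/44 ≈ 74650.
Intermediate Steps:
R = 3/2 (R = 6/4 = 6*(¼) = 3/2 ≈ 1.5000)
G(U) = 45 - 15/(2*U)
G(22) - 215*w = (45 - 15/2/22) - 215*(-347) = (45 - 15/2*1/22) + 74605 = (45 - 15/44) + 74605 = 1965/44 + 74605 = 3284585/44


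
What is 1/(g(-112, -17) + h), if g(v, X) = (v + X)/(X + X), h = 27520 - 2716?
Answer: 34/843465 ≈ 4.0310e-5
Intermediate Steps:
h = 24804
g(v, X) = (X + v)/(2*X) (g(v, X) = (X + v)/((2*X)) = (X + v)*(1/(2*X)) = (X + v)/(2*X))
1/(g(-112, -17) + h) = 1/((½)*(-17 - 112)/(-17) + 24804) = 1/((½)*(-1/17)*(-129) + 24804) = 1/(129/34 + 24804) = 1/(843465/34) = 34/843465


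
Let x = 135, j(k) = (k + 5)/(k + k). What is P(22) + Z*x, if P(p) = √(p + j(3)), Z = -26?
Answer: -3510 + √210/3 ≈ -3505.2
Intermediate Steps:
j(k) = (5 + k)/(2*k) (j(k) = (5 + k)/((2*k)) = (5 + k)*(1/(2*k)) = (5 + k)/(2*k))
P(p) = √(4/3 + p) (P(p) = √(p + (½)*(5 + 3)/3) = √(p + (½)*(⅓)*8) = √(p + 4/3) = √(4/3 + p))
P(22) + Z*x = √(12 + 9*22)/3 - 26*135 = √(12 + 198)/3 - 3510 = √210/3 - 3510 = -3510 + √210/3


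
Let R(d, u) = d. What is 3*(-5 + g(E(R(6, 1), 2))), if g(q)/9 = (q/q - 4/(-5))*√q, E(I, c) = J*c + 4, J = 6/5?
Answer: -15 + 972*√10/25 ≈ 107.95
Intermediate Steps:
J = 6/5 (J = 6*(⅕) = 6/5 ≈ 1.2000)
E(I, c) = 4 + 6*c/5 (E(I, c) = 6*c/5 + 4 = 4 + 6*c/5)
g(q) = 81*√q/5 (g(q) = 9*((q/q - 4/(-5))*√q) = 9*((1 - 4*(-⅕))*√q) = 9*((1 + ⅘)*√q) = 9*(9*√q/5) = 81*√q/5)
3*(-5 + g(E(R(6, 1), 2))) = 3*(-5 + 81*√(4 + (6/5)*2)/5) = 3*(-5 + 81*√(4 + 12/5)/5) = 3*(-5 + 81*√(32/5)/5) = 3*(-5 + 81*(4*√10/5)/5) = 3*(-5 + 324*√10/25) = -15 + 972*√10/25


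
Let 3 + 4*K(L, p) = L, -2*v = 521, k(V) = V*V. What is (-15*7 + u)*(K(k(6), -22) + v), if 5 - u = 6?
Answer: 53477/2 ≈ 26739.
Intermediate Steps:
k(V) = V²
v = -521/2 (v = -½*521 = -521/2 ≈ -260.50)
u = -1 (u = 5 - 1*6 = 5 - 6 = -1)
K(L, p) = -¾ + L/4
(-15*7 + u)*(K(k(6), -22) + v) = (-15*7 - 1)*((-¾ + (¼)*6²) - 521/2) = (-105 - 1)*((-¾ + (¼)*36) - 521/2) = -106*((-¾ + 9) - 521/2) = -106*(33/4 - 521/2) = -106*(-1009/4) = 53477/2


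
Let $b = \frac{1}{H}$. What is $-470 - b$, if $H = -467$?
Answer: $- \frac{219489}{467} \approx -470.0$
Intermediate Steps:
$b = - \frac{1}{467}$ ($b = \frac{1}{-467} = - \frac{1}{467} \approx -0.0021413$)
$-470 - b = -470 - - \frac{1}{467} = -470 + \frac{1}{467} = - \frac{219489}{467}$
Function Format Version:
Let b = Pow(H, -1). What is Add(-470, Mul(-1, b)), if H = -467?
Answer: Rational(-219489, 467) ≈ -470.00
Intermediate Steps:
b = Rational(-1, 467) (b = Pow(-467, -1) = Rational(-1, 467) ≈ -0.0021413)
Add(-470, Mul(-1, b)) = Add(-470, Mul(-1, Rational(-1, 467))) = Add(-470, Rational(1, 467)) = Rational(-219489, 467)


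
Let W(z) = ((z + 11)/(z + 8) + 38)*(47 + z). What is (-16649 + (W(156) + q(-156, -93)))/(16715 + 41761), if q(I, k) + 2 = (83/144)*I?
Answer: -1084885/7192548 ≈ -0.15083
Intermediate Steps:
q(I, k) = -2 + 83*I/144 (q(I, k) = -2 + (83/144)*I = -2 + (83*(1/144))*I = -2 + 83*I/144)
W(z) = (38 + (11 + z)/(8 + z))*(47 + z) (W(z) = ((11 + z)/(8 + z) + 38)*(47 + z) = (38 + (11 + z)/(8 + z))*(47 + z))
(-16649 + (W(156) + q(-156, -93)))/(16715 + 41761) = (-16649 + (3*(4935 + 13*156² + 716*156)/(8 + 156) + (-2 + (83/144)*(-156))))/(16715 + 41761) = (-16649 + (3*(4935 + 13*24336 + 111696)/164 + (-2 - 1079/12)))/58476 = (-16649 + (3*(1/164)*(4935 + 316368 + 111696) - 1103/12))*(1/58476) = (-16649 + (3*(1/164)*432999 - 1103/12))*(1/58476) = (-16649 + (1298997/164 - 1103/12))*(1/58476) = (-16649 + 962942/123)*(1/58476) = -1084885/123*1/58476 = -1084885/7192548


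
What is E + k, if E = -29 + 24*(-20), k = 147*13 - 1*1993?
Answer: -591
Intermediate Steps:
k = -82 (k = 1911 - 1993 = -82)
E = -509 (E = -29 - 480 = -509)
E + k = -509 - 82 = -591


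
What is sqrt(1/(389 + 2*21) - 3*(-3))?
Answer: 2*sqrt(418070)/431 ≈ 3.0004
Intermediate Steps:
sqrt(1/(389 + 2*21) - 3*(-3)) = sqrt(1/(389 + 42) + 9) = sqrt(1/431 + 9) = sqrt(3880/431) = 2*sqrt(418070)/431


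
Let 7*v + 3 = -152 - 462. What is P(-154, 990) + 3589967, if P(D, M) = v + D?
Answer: 25128074/7 ≈ 3.5897e+6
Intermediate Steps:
v = -617/7 (v = -3/7 + (-152 - 462)/7 = -3/7 + (1/7)*(-614) = -3/7 - 614/7 = -617/7 ≈ -88.143)
P(D, M) = -617/7 + D
P(-154, 990) + 3589967 = (-617/7 - 154) + 3589967 = -1695/7 + 3589967 = 25128074/7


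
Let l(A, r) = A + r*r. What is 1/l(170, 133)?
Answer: 1/17859 ≈ 5.5994e-5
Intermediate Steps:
l(A, r) = A + r²
1/l(170, 133) = 1/(170 + 133²) = 1/(170 + 17689) = 1/17859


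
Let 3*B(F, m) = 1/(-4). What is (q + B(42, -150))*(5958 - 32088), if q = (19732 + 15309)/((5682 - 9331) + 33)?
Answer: 461747585/1808 ≈ 2.5539e+5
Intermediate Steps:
q = -35041/3616 (q = 35041/(-3649 + 33) = 35041/(-3616) = 35041*(-1/3616) = -35041/3616 ≈ -9.6905)
B(F, m) = -1/12 (B(F, m) = (⅓)/(-4) = (⅓)*(-¼) = -1/12)
(q + B(42, -150))*(5958 - 32088) = (-35041/3616 - 1/12)*(5958 - 32088) = -106027/10848*(-26130) = 461747585/1808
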